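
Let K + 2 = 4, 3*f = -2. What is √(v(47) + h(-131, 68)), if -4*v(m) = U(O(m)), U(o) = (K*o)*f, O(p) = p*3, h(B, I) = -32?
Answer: √15 ≈ 3.8730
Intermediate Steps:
f = -⅔ (f = (⅓)*(-2) = -⅔ ≈ -0.66667)
K = 2 (K = -2 + 4 = 2)
O(p) = 3*p
U(o) = -4*o/3 (U(o) = (2*o)*(-⅔) = -4*o/3)
v(m) = m (v(m) = -(-1)*3*m/3 = -(-1)*m = m)
√(v(47) + h(-131, 68)) = √(47 - 32) = √15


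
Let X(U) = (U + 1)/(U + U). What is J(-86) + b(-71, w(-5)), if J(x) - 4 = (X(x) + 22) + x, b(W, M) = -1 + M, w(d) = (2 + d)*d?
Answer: -7827/172 ≈ -45.506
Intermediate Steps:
w(d) = d*(2 + d)
X(U) = (1 + U)/(2*U) (X(U) = (1 + U)/((2*U)) = (1 + U)*(1/(2*U)) = (1 + U)/(2*U))
J(x) = 26 + x + (1 + x)/(2*x) (J(x) = 4 + (((1 + x)/(2*x) + 22) + x) = 4 + ((22 + (1 + x)/(2*x)) + x) = 4 + (22 + x + (1 + x)/(2*x)) = 26 + x + (1 + x)/(2*x))
J(-86) + b(-71, w(-5)) = (53/2 - 86 + (1/2)/(-86)) + (-1 - 5*(2 - 5)) = (53/2 - 86 + (1/2)*(-1/86)) + (-1 - 5*(-3)) = (53/2 - 86 - 1/172) + (-1 + 15) = -10235/172 + 14 = -7827/172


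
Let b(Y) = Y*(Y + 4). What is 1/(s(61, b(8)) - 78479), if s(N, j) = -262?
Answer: -1/78741 ≈ -1.2700e-5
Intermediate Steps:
b(Y) = Y*(4 + Y)
1/(s(61, b(8)) - 78479) = 1/(-262 - 78479) = 1/(-78741) = -1/78741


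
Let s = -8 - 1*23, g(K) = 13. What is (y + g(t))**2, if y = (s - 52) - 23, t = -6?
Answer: 8649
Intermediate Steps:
s = -31 (s = -8 - 23 = -31)
y = -106 (y = (-31 - 52) - 23 = -83 - 23 = -106)
(y + g(t))**2 = (-106 + 13)**2 = (-93)**2 = 8649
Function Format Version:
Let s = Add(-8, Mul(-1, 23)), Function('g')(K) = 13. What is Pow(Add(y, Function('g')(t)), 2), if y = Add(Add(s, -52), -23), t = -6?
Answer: 8649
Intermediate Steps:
s = -31 (s = Add(-8, -23) = -31)
y = -106 (y = Add(Add(-31, -52), -23) = Add(-83, -23) = -106)
Pow(Add(y, Function('g')(t)), 2) = Pow(Add(-106, 13), 2) = Pow(-93, 2) = 8649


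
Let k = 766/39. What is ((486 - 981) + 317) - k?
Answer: -7708/39 ≈ -197.64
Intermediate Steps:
k = 766/39 (k = 766*(1/39) = 766/39 ≈ 19.641)
((486 - 981) + 317) - k = ((486 - 981) + 317) - 1*766/39 = (-495 + 317) - 766/39 = -178 - 766/39 = -7708/39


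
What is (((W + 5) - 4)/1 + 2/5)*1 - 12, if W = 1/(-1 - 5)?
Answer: -323/30 ≈ -10.767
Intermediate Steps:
W = -⅙ (W = 1/(-6) = -⅙ ≈ -0.16667)
(((W + 5) - 4)/1 + 2/5)*1 - 12 = (((-⅙ + 5) - 4)/1 + 2/5)*1 - 12 = ((29/6 - 4)*1 + 2*(⅕))*1 - 12 = ((⅚)*1 + ⅖)*1 - 12 = (⅚ + ⅖)*1 - 12 = (37/30)*1 - 12 = 37/30 - 12 = -323/30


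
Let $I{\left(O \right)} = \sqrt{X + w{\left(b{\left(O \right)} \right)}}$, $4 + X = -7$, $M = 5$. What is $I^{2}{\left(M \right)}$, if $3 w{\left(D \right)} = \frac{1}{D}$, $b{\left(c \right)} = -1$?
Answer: $- \frac{34}{3} \approx -11.333$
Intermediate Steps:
$w{\left(D \right)} = \frac{1}{3 D}$
$X = -11$ ($X = -4 - 7 = -11$)
$I{\left(O \right)} = \frac{i \sqrt{102}}{3}$ ($I{\left(O \right)} = \sqrt{-11 + \frac{1}{3 \left(-1\right)}} = \sqrt{-11 + \frac{1}{3} \left(-1\right)} = \sqrt{-11 - \frac{1}{3}} = \sqrt{- \frac{34}{3}} = \frac{i \sqrt{102}}{3}$)
$I^{2}{\left(M \right)} = \left(\frac{i \sqrt{102}}{3}\right)^{2} = - \frac{34}{3}$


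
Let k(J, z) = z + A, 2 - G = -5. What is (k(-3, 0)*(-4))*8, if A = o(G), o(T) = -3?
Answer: 96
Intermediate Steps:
G = 7 (G = 2 - 1*(-5) = 2 + 5 = 7)
A = -3
k(J, z) = -3 + z (k(J, z) = z - 3 = -3 + z)
(k(-3, 0)*(-4))*8 = ((-3 + 0)*(-4))*8 = -3*(-4)*8 = 12*8 = 96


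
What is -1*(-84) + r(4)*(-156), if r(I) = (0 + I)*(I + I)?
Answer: -4908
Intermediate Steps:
r(I) = 2*I**2 (r(I) = I*(2*I) = 2*I**2)
-1*(-84) + r(4)*(-156) = -1*(-84) + (2*4**2)*(-156) = 84 + (2*16)*(-156) = 84 + 32*(-156) = 84 - 4992 = -4908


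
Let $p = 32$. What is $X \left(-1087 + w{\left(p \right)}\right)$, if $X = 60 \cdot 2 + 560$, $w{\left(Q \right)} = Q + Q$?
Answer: $-695640$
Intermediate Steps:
$w{\left(Q \right)} = 2 Q$
$X = 680$ ($X = 120 + 560 = 680$)
$X \left(-1087 + w{\left(p \right)}\right) = 680 \left(-1087 + 2 \cdot 32\right) = 680 \left(-1087 + 64\right) = 680 \left(-1023\right) = -695640$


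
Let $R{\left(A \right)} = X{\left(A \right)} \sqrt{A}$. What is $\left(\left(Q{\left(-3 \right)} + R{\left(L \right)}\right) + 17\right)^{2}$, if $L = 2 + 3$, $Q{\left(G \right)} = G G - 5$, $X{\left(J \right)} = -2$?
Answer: $461 - 84 \sqrt{5} \approx 273.17$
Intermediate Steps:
$Q{\left(G \right)} = -5 + G^{2}$ ($Q{\left(G \right)} = G^{2} - 5 = -5 + G^{2}$)
$L = 5$
$R{\left(A \right)} = - 2 \sqrt{A}$
$\left(\left(Q{\left(-3 \right)} + R{\left(L \right)}\right) + 17\right)^{2} = \left(\left(\left(-5 + \left(-3\right)^{2}\right) - 2 \sqrt{5}\right) + 17\right)^{2} = \left(\left(\left(-5 + 9\right) - 2 \sqrt{5}\right) + 17\right)^{2} = \left(\left(4 - 2 \sqrt{5}\right) + 17\right)^{2} = \left(21 - 2 \sqrt{5}\right)^{2}$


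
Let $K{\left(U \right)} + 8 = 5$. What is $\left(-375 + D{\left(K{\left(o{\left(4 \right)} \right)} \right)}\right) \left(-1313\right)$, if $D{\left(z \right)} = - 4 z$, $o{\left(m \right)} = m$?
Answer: $476619$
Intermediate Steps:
$K{\left(U \right)} = -3$ ($K{\left(U \right)} = -8 + 5 = -3$)
$\left(-375 + D{\left(K{\left(o{\left(4 \right)} \right)} \right)}\right) \left(-1313\right) = \left(-375 - -12\right) \left(-1313\right) = \left(-375 + 12\right) \left(-1313\right) = \left(-363\right) \left(-1313\right) = 476619$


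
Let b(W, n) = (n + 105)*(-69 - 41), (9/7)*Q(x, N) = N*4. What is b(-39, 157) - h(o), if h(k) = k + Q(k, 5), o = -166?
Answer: -258026/9 ≈ -28670.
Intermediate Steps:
Q(x, N) = 28*N/9 (Q(x, N) = 7*(N*4)/9 = 7*(4*N)/9 = 28*N/9)
b(W, n) = -11550 - 110*n (b(W, n) = (105 + n)*(-110) = -11550 - 110*n)
h(k) = 140/9 + k (h(k) = k + (28/9)*5 = k + 140/9 = 140/9 + k)
b(-39, 157) - h(o) = (-11550 - 110*157) - (140/9 - 166) = (-11550 - 17270) - 1*(-1354/9) = -28820 + 1354/9 = -258026/9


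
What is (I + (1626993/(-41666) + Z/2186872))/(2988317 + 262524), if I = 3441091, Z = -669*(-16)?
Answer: 39192811311648175/37026351107195054 ≈ 1.0585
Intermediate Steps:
Z = 10704
(I + (1626993/(-41666) + Z/2186872))/(2988317 + 262524) = (3441091 + (1626993/(-41666) + 10704/2186872))/(2988317 + 262524) = (3441091 + (1626993*(-1/41666) + 10704*(1/2186872)))/3250841 = (3441091 + (-1626993/41666 + 1338/273359))*(1/3250841) = (3441091 - 444697430379/11389776094)*(1/3250841) = (39192811311648175/11389776094)*(1/3250841) = 39192811311648175/37026351107195054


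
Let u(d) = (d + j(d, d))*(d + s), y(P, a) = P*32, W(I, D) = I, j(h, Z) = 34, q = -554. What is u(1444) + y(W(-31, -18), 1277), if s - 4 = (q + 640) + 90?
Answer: 2399280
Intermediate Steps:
s = 180 (s = 4 + ((-554 + 640) + 90) = 4 + (86 + 90) = 4 + 176 = 180)
y(P, a) = 32*P
u(d) = (34 + d)*(180 + d) (u(d) = (d + 34)*(d + 180) = (34 + d)*(180 + d))
u(1444) + y(W(-31, -18), 1277) = (6120 + 1444² + 214*1444) + 32*(-31) = (6120 + 2085136 + 309016) - 992 = 2400272 - 992 = 2399280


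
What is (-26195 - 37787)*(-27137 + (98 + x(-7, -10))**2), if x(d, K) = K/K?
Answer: 1109191952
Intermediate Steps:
x(d, K) = 1
(-26195 - 37787)*(-27137 + (98 + x(-7, -10))**2) = (-26195 - 37787)*(-27137 + (98 + 1)**2) = -63982*(-27137 + 99**2) = -63982*(-27137 + 9801) = -63982*(-17336) = 1109191952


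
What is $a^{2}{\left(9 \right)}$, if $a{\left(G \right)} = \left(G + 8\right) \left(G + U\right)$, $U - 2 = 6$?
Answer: $83521$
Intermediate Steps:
$U = 8$ ($U = 2 + 6 = 8$)
$a{\left(G \right)} = \left(8 + G\right)^{2}$ ($a{\left(G \right)} = \left(G + 8\right) \left(G + 8\right) = \left(8 + G\right) \left(8 + G\right) = \left(8 + G\right)^{2}$)
$a^{2}{\left(9 \right)} = \left(64 + 9^{2} + 16 \cdot 9\right)^{2} = \left(64 + 81 + 144\right)^{2} = 289^{2} = 83521$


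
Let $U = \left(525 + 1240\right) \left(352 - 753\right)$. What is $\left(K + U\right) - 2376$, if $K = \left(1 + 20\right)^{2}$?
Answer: $-709700$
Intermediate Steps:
$K = 441$ ($K = 21^{2} = 441$)
$U = -707765$ ($U = 1765 \left(-401\right) = -707765$)
$\left(K + U\right) - 2376 = \left(441 - 707765\right) - 2376 = -707324 - 2376 = -709700$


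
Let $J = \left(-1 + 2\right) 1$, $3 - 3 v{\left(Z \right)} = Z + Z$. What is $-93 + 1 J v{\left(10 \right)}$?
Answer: $- \frac{296}{3} \approx -98.667$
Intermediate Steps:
$v{\left(Z \right)} = 1 - \frac{2 Z}{3}$ ($v{\left(Z \right)} = 1 - \frac{Z + Z}{3} = 1 - \frac{2 Z}{3}$)
$J = 1$ ($J = 1 \cdot 1 = 1$)
$-93 + 1 J v{\left(10 \right)} = -93 + 1 \cdot 1 \left(1 - \frac{20}{3}\right) = -93 + 1 \left(1 - \frac{20}{3}\right) = -93 + 1 \left(- \frac{17}{3}\right) = -93 - \frac{17}{3} = - \frac{296}{3}$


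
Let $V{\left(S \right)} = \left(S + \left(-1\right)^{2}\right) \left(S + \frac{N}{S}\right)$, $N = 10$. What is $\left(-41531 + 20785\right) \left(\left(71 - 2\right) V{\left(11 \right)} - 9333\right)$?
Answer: $-10948230$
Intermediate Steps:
$V{\left(S \right)} = \left(1 + S\right) \left(S + \frac{10}{S}\right)$ ($V{\left(S \right)} = \left(S + \left(-1\right)^{2}\right) \left(S + \frac{10}{S}\right) = \left(S + 1\right) \left(S + \frac{10}{S}\right) = \left(1 + S\right) \left(S + \frac{10}{S}\right)$)
$\left(-41531 + 20785\right) \left(\left(71 - 2\right) V{\left(11 \right)} - 9333\right) = \left(-41531 + 20785\right) \left(\left(71 - 2\right) \left(10 + 11 + 11^{2} + \frac{10}{11}\right) - 9333\right) = - 20746 \left(69 \left(10 + 11 + 121 + 10 \cdot \frac{1}{11}\right) - 9333\right) = - 20746 \left(69 \left(10 + 11 + 121 + \frac{10}{11}\right) - 9333\right) = - 20746 \left(69 \cdot \frac{1572}{11} - 9333\right) = - 20746 \left(\frac{108468}{11} - 9333\right) = \left(-20746\right) \frac{5805}{11} = -10948230$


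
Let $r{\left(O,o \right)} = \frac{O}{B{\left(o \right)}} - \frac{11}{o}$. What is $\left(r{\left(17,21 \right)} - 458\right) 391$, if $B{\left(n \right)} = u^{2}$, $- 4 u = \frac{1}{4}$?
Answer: $\frac{31969333}{21} \approx 1.5224 \cdot 10^{6}$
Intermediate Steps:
$u = - \frac{1}{16}$ ($u = - \frac{1}{4 \cdot 4} = \left(- \frac{1}{4}\right) \frac{1}{4} = - \frac{1}{16} \approx -0.0625$)
$B{\left(n \right)} = \frac{1}{256}$ ($B{\left(n \right)} = \left(- \frac{1}{16}\right)^{2} = \frac{1}{256}$)
$r{\left(O,o \right)} = - \frac{11}{o} + 256 O$ ($r{\left(O,o \right)} = O \frac{1}{\frac{1}{256}} - \frac{11}{o} = O 256 - \frac{11}{o} = 256 O - \frac{11}{o} = - \frac{11}{o} + 256 O$)
$\left(r{\left(17,21 \right)} - 458\right) 391 = \left(\left(- \frac{11}{21} + 256 \cdot 17\right) - 458\right) 391 = \left(\left(\left(-11\right) \frac{1}{21} + 4352\right) - 458\right) 391 = \left(\left(- \frac{11}{21} + 4352\right) - 458\right) 391 = \left(\frac{91381}{21} - 458\right) 391 = \frac{81763}{21} \cdot 391 = \frac{31969333}{21}$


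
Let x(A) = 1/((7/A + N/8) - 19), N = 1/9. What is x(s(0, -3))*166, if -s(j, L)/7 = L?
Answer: -11952/1343 ≈ -8.8995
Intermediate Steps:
s(j, L) = -7*L
N = ⅑ (N = 1*(⅑) = ⅑ ≈ 0.11111)
x(A) = 1/(-1367/72 + 7/A) (x(A) = 1/((7/A + (⅑)/8) - 19) = 1/((7/A + (⅑)*(⅛)) - 19) = 1/((7/A + 1/72) - 19) = 1/((1/72 + 7/A) - 19) = 1/(-1367/72 + 7/A))
x(s(0, -3))*166 = (72*(-7*(-3))/(504 - (-9569)*(-3)))*166 = (72*21/(504 - 1367*21))*166 = (72*21/(504 - 28707))*166 = (72*21/(-28203))*166 = (72*21*(-1/28203))*166 = -72/1343*166 = -11952/1343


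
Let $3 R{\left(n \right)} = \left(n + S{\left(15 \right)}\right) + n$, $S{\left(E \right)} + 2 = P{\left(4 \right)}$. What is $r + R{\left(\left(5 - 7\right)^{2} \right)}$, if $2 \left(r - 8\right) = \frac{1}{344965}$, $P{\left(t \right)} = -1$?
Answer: $\frac{20007973}{2069790} \approx 9.6667$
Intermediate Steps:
$S{\left(E \right)} = -3$ ($S{\left(E \right)} = -2 - 1 = -3$)
$r = \frac{5519441}{689930}$ ($r = 8 + \frac{1}{2 \cdot 344965} = 8 + \frac{1}{2} \cdot \frac{1}{344965} = 8 + \frac{1}{689930} = \frac{5519441}{689930} \approx 8.0$)
$R{\left(n \right)} = -1 + \frac{2 n}{3}$ ($R{\left(n \right)} = \frac{\left(n - 3\right) + n}{3} = \frac{\left(-3 + n\right) + n}{3} = \frac{-3 + 2 n}{3} = -1 + \frac{2 n}{3}$)
$r + R{\left(\left(5 - 7\right)^{2} \right)} = \frac{5519441}{689930} - \left(1 - \frac{2 \left(5 - 7\right)^{2}}{3}\right) = \frac{5519441}{689930} - \left(1 - \frac{2 \left(-2\right)^{2}}{3}\right) = \frac{5519441}{689930} + \left(-1 + \frac{2}{3} \cdot 4\right) = \frac{5519441}{689930} + \left(-1 + \frac{8}{3}\right) = \frac{5519441}{689930} + \frac{5}{3} = \frac{20007973}{2069790}$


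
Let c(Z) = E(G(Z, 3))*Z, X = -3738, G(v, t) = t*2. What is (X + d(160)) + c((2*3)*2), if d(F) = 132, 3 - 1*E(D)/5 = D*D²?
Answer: -16386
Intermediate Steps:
G(v, t) = 2*t
E(D) = 15 - 5*D³ (E(D) = 15 - 5*D*D² = 15 - 5*D³)
c(Z) = -1065*Z (c(Z) = (15 - 5*(2*3)³)*Z = (15 - 5*6³)*Z = (15 - 5*216)*Z = (15 - 1080)*Z = -1065*Z)
(X + d(160)) + c((2*3)*2) = (-3738 + 132) - 1065*2*3*2 = -3606 - 6390*2 = -3606 - 1065*12 = -3606 - 12780 = -16386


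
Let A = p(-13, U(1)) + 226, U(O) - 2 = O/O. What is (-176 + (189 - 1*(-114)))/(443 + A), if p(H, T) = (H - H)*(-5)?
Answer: 127/669 ≈ 0.18984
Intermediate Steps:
U(O) = 3 (U(O) = 2 + O/O = 2 + 1 = 3)
p(H, T) = 0 (p(H, T) = 0*(-5) = 0)
A = 226 (A = 0 + 226 = 226)
(-176 + (189 - 1*(-114)))/(443 + A) = (-176 + (189 - 1*(-114)))/(443 + 226) = (-176 + (189 + 114))/669 = (-176 + 303)*(1/669) = 127*(1/669) = 127/669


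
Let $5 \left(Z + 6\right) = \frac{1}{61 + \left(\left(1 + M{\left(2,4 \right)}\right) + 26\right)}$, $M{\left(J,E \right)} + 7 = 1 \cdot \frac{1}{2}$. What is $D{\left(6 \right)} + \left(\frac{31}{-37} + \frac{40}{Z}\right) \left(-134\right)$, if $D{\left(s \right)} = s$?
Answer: $\frac{22877586}{22607} \approx 1012.0$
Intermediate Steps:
$M{\left(J,E \right)} = - \frac{13}{2}$ ($M{\left(J,E \right)} = -7 + 1 \cdot \frac{1}{2} = -7 + \frac{1}{2} = - \frac{13}{2}$)
$Z = - \frac{4888}{815}$ ($Z = -6 + \frac{1}{5 \left(61 + \left(\left(1 - \frac{13}{2}\right) + 26\right)\right)} = -6 + \frac{1}{5 \left(61 + \left(- \frac{11}{2} + 26\right)\right)} = -6 + \frac{1}{5 \left(61 + \frac{41}{2}\right)} = -6 + \frac{1}{5 \cdot \frac{163}{2}} = -6 + \frac{1}{5} \cdot \frac{2}{163} = -6 + \frac{2}{815} = - \frac{4888}{815} \approx -5.9975$)
$D{\left(6 \right)} + \left(\frac{31}{-37} + \frac{40}{Z}\right) \left(-134\right) = 6 + \left(\frac{31}{-37} + \frac{40}{- \frac{4888}{815}}\right) \left(-134\right) = 6 + \left(31 \left(- \frac{1}{37}\right) + 40 \left(- \frac{815}{4888}\right)\right) \left(-134\right) = 6 + \left(- \frac{31}{37} - \frac{4075}{611}\right) \left(-134\right) = 6 - - \frac{22741944}{22607} = 6 + \frac{22741944}{22607} = \frac{22877586}{22607}$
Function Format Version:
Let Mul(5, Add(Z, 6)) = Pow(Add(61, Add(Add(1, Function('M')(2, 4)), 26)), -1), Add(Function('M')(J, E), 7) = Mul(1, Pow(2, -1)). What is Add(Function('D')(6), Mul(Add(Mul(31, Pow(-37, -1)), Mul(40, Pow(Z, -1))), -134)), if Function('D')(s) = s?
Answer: Rational(22877586, 22607) ≈ 1012.0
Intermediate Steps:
Function('M')(J, E) = Rational(-13, 2) (Function('M')(J, E) = Add(-7, Mul(1, Pow(2, -1))) = Add(-7, Mul(1, Rational(1, 2))) = Add(-7, Rational(1, 2)) = Rational(-13, 2))
Z = Rational(-4888, 815) (Z = Add(-6, Mul(Rational(1, 5), Pow(Add(61, Add(Add(1, Rational(-13, 2)), 26)), -1))) = Add(-6, Mul(Rational(1, 5), Pow(Add(61, Add(Rational(-11, 2), 26)), -1))) = Add(-6, Mul(Rational(1, 5), Pow(Add(61, Rational(41, 2)), -1))) = Add(-6, Mul(Rational(1, 5), Pow(Rational(163, 2), -1))) = Add(-6, Mul(Rational(1, 5), Rational(2, 163))) = Add(-6, Rational(2, 815)) = Rational(-4888, 815) ≈ -5.9975)
Add(Function('D')(6), Mul(Add(Mul(31, Pow(-37, -1)), Mul(40, Pow(Z, -1))), -134)) = Add(6, Mul(Add(Mul(31, Pow(-37, -1)), Mul(40, Pow(Rational(-4888, 815), -1))), -134)) = Add(6, Mul(Add(Mul(31, Rational(-1, 37)), Mul(40, Rational(-815, 4888))), -134)) = Add(6, Mul(Add(Rational(-31, 37), Rational(-4075, 611)), -134)) = Add(6, Mul(Rational(-169716, 22607), -134)) = Add(6, Rational(22741944, 22607)) = Rational(22877586, 22607)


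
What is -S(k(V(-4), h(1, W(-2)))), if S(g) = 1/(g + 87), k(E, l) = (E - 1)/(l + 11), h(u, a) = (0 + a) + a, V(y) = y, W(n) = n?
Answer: -7/604 ≈ -0.011589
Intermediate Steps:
h(u, a) = 2*a (h(u, a) = a + a = 2*a)
k(E, l) = (-1 + E)/(11 + l)
S(g) = 1/(87 + g)
-S(k(V(-4), h(1, W(-2)))) = -1/(87 + (-1 - 4)/(11 + 2*(-2))) = -1/(87 - 5/(11 - 4)) = -1/(87 - 5/7) = -1/604/7 = -1*7/604 = -7/604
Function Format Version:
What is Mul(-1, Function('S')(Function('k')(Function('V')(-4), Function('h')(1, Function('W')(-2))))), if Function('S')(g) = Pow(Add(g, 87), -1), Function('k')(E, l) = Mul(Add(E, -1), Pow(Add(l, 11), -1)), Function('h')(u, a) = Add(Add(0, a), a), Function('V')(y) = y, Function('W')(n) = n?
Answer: Rational(-7, 604) ≈ -0.011589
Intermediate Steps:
Function('h')(u, a) = Mul(2, a) (Function('h')(u, a) = Add(a, a) = Mul(2, a))
Function('k')(E, l) = Mul(Pow(Add(11, l), -1), Add(-1, E)) (Function('k')(E, l) = Mul(Add(-1, E), Pow(Add(11, l), -1)) = Mul(Pow(Add(11, l), -1), Add(-1, E)))
Function('S')(g) = Pow(Add(87, g), -1)
Mul(-1, Function('S')(Function('k')(Function('V')(-4), Function('h')(1, Function('W')(-2))))) = Mul(-1, Pow(Add(87, Mul(Pow(Add(11, Mul(2, -2)), -1), Add(-1, -4))), -1)) = Mul(-1, Pow(Add(87, Mul(Pow(Add(11, -4), -1), -5)), -1)) = Mul(-1, Pow(Add(87, Mul(Pow(7, -1), -5)), -1)) = Mul(-1, Pow(Add(87, Mul(Rational(1, 7), -5)), -1)) = Mul(-1, Pow(Add(87, Rational(-5, 7)), -1)) = Mul(-1, Pow(Rational(604, 7), -1)) = Mul(-1, Rational(7, 604)) = Rational(-7, 604)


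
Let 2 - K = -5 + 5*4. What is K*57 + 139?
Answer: -602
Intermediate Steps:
K = -13 (K = 2 - (-5 + 5*4) = 2 - (-5 + 20) = 2 - 1*15 = 2 - 15 = -13)
K*57 + 139 = -13*57 + 139 = -741 + 139 = -602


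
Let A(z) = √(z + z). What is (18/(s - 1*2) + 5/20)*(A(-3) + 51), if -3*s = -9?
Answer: 3723/4 + 73*I*√6/4 ≈ 930.75 + 44.703*I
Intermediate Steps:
s = 3 (s = -⅓*(-9) = 3)
A(z) = √2*√z (A(z) = √(2*z) = √2*√z)
(18/(s - 1*2) + 5/20)*(A(-3) + 51) = (18/(3 - 1*2) + 5/20)*(√2*√(-3) + 51) = (18/(3 - 2) + 5*(1/20))*(√2*(I*√3) + 51) = (18/1 + ¼)*(I*√6 + 51) = (18*1 + ¼)*(51 + I*√6) = (18 + ¼)*(51 + I*√6) = 73*(51 + I*√6)/4 = 3723/4 + 73*I*√6/4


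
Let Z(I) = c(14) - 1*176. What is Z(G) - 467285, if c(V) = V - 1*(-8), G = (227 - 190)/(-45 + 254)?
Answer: -467439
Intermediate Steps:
G = 37/209 ≈ 0.17703
c(V) = 8 + V (c(V) = V + 8 = 8 + V)
Z(I) = -154 (Z(I) = (8 + 14) - 1*176 = 22 - 176 = -154)
Z(G) - 467285 = -154 - 467285 = -467439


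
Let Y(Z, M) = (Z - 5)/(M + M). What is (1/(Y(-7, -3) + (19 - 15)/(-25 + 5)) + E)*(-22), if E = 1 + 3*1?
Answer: -902/9 ≈ -100.22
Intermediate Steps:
E = 4 (E = 1 + 3 = 4)
Y(Z, M) = (-5 + Z)/(2*M) (Y(Z, M) = (-5 + Z)/((2*M)) = (-5 + Z)*(1/(2*M)) = (-5 + Z)/(2*M))
(1/(Y(-7, -3) + (19 - 15)/(-25 + 5)) + E)*(-22) = (1/((½)*(-5 - 7)/(-3) + (19 - 15)/(-25 + 5)) + 4)*(-22) = (1/((½)*(-⅓)*(-12) + 4/(-20)) + 4)*(-22) = (1/(2 + 4*(-1/20)) + 4)*(-22) = (1/(2 - ⅕) + 4)*(-22) = (1/(9/5) + 4)*(-22) = (5/9 + 4)*(-22) = (41/9)*(-22) = -902/9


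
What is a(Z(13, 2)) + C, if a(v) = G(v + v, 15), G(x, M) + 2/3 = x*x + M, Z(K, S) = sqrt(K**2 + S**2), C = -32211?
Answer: -94514/3 ≈ -31505.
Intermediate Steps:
G(x, M) = -2/3 + M + x**2 (G(x, M) = -2/3 + (x*x + M) = -2/3 + (x**2 + M) = -2/3 + (M + x**2) = -2/3 + M + x**2)
a(v) = 43/3 + 4*v**2 (a(v) = -2/3 + 15 + (v + v)**2 = -2/3 + 15 + (2*v)**2 = -2/3 + 15 + 4*v**2 = 43/3 + 4*v**2)
a(Z(13, 2)) + C = (43/3 + 4*(sqrt(13**2 + 2**2))**2) - 32211 = (43/3 + 4*(sqrt(169 + 4))**2) - 32211 = (43/3 + 4*(sqrt(173))**2) - 32211 = (43/3 + 4*173) - 32211 = (43/3 + 692) - 32211 = 2119/3 - 32211 = -94514/3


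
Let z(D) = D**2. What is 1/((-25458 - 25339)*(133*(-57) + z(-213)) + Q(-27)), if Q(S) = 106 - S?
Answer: -1/1919516903 ≈ -5.2096e-10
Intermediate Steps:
1/((-25458 - 25339)*(133*(-57) + z(-213)) + Q(-27)) = 1/((-25458 - 25339)*(133*(-57) + (-213)**2) + (106 - 1*(-27))) = 1/(-50797*(-7581 + 45369) + (106 + 27)) = 1/(-50797*37788 + 133) = 1/(-1919517036 + 133) = 1/(-1919516903) = -1/1919516903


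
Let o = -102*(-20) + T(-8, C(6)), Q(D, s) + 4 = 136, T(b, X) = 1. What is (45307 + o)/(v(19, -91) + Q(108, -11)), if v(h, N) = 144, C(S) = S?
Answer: 11837/69 ≈ 171.55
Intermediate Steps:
Q(D, s) = 132 (Q(D, s) = -4 + 136 = 132)
o = 2041 (o = -102*(-20) + 1 = 2040 + 1 = 2041)
(45307 + o)/(v(19, -91) + Q(108, -11)) = (45307 + 2041)/(144 + 132) = 47348/276 = 47348*(1/276) = 11837/69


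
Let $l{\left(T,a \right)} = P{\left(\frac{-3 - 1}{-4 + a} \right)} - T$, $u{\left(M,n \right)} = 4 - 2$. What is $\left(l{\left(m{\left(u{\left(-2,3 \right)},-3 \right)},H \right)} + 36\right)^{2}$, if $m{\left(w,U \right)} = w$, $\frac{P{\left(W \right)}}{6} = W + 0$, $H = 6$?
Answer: $484$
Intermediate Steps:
$u{\left(M,n \right)} = 2$
$P{\left(W \right)} = 6 W$ ($P{\left(W \right)} = 6 \left(W + 0\right) = 6 W$)
$l{\left(T,a \right)} = - T - \frac{24}{-4 + a}$ ($l{\left(T,a \right)} = 6 \frac{-3 - 1}{-4 + a} - T = 6 \left(- \frac{4}{-4 + a}\right) - T = - \frac{24}{-4 + a} - T = - T - \frac{24}{-4 + a}$)
$\left(l{\left(m{\left(u{\left(-2,3 \right)},-3 \right)},H \right)} + 36\right)^{2} = \left(\frac{-24 - 2 \left(-4 + 6\right)}{-4 + 6} + 36\right)^{2} = \left(\frac{-24 - 2 \cdot 2}{2} + 36\right)^{2} = \left(\frac{-24 - 4}{2} + 36\right)^{2} = \left(\frac{1}{2} \left(-28\right) + 36\right)^{2} = \left(-14 + 36\right)^{2} = 22^{2} = 484$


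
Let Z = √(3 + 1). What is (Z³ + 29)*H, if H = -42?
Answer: -1554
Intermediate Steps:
Z = 2 (Z = √4 = 2)
(Z³ + 29)*H = (2³ + 29)*(-42) = (8 + 29)*(-42) = 37*(-42) = -1554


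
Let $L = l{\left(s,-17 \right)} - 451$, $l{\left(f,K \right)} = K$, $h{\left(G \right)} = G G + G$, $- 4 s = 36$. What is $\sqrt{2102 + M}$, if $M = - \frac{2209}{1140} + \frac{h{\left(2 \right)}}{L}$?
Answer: $\frac{\sqrt{115309725765}}{7410} \approx 45.826$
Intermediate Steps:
$s = -9$ ($s = \left(- \frac{1}{4}\right) 36 = -9$)
$h{\left(G \right)} = G + G^{2}$ ($h{\left(G \right)} = G^{2} + G = G + G^{2}$)
$L = -468$ ($L = -17 - 451 = -468$)
$M = - \frac{28907}{14820}$ ($M = - \frac{2209}{1140} + \frac{2 \left(1 + 2\right)}{-468} = \left(-2209\right) \frac{1}{1140} + 2 \cdot 3 \left(- \frac{1}{468}\right) = - \frac{2209}{1140} + 6 \left(- \frac{1}{468}\right) = - \frac{2209}{1140} - \frac{1}{78} = - \frac{28907}{14820} \approx -1.9505$)
$\sqrt{2102 + M} = \sqrt{2102 - \frac{28907}{14820}} = \sqrt{\frac{31122733}{14820}} = \frac{\sqrt{115309725765}}{7410}$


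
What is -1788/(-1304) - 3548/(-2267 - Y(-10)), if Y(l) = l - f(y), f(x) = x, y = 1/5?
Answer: 2706797/919646 ≈ 2.9433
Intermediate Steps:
y = 1/5 ≈ 0.20000
Y(l) = -1/5 + l (Y(l) = l - 1*1/5 = l - 1/5 = -1/5 + l)
-1788/(-1304) - 3548/(-2267 - Y(-10)) = -1788/(-1304) - 3548/(-2267 - (-1/5 - 10)) = -1788*(-1/1304) - 3548/(-2267 - 1*(-51/5)) = 447/326 - 3548/(-2267 + 51/5) = 447/326 - 3548/(-11284/5) = 447/326 - 3548*(-5/11284) = 447/326 + 4435/2821 = 2706797/919646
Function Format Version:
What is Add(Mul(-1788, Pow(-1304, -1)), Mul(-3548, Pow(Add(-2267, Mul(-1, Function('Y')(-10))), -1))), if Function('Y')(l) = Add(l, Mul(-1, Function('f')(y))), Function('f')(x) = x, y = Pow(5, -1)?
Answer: Rational(2706797, 919646) ≈ 2.9433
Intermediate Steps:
y = Rational(1, 5) ≈ 0.20000
Function('Y')(l) = Add(Rational(-1, 5), l) (Function('Y')(l) = Add(l, Mul(-1, Rational(1, 5))) = Add(l, Rational(-1, 5)) = Add(Rational(-1, 5), l))
Add(Mul(-1788, Pow(-1304, -1)), Mul(-3548, Pow(Add(-2267, Mul(-1, Function('Y')(-10))), -1))) = Add(Mul(-1788, Pow(-1304, -1)), Mul(-3548, Pow(Add(-2267, Mul(-1, Add(Rational(-1, 5), -10))), -1))) = Add(Mul(-1788, Rational(-1, 1304)), Mul(-3548, Pow(Add(-2267, Mul(-1, Rational(-51, 5))), -1))) = Add(Rational(447, 326), Mul(-3548, Pow(Add(-2267, Rational(51, 5)), -1))) = Add(Rational(447, 326), Mul(-3548, Pow(Rational(-11284, 5), -1))) = Add(Rational(447, 326), Mul(-3548, Rational(-5, 11284))) = Add(Rational(447, 326), Rational(4435, 2821)) = Rational(2706797, 919646)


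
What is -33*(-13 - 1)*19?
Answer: 8778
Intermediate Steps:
-33*(-13 - 1)*19 = -33*(-14)*19 = 462*19 = 8778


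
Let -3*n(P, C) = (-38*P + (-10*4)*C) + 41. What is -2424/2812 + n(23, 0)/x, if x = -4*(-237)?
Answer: -1137865/1999332 ≈ -0.56912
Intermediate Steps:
x = 948
n(P, C) = -41/3 + 38*P/3 + 40*C/3 (n(P, C) = -((-38*P + (-10*4)*C) + 41)/3 = -((-38*P - 40*C) + 41)/3 = -((-40*C - 38*P) + 41)/3 = -(41 - 40*C - 38*P)/3 = -41/3 + 38*P/3 + 40*C/3)
-2424/2812 + n(23, 0)/x = -2424/2812 + (-41/3 + (38/3)*23 + (40/3)*0)/948 = -2424*1/2812 + (-41/3 + 874/3 + 0)*(1/948) = -606/703 + (833/3)*(1/948) = -606/703 + 833/2844 = -1137865/1999332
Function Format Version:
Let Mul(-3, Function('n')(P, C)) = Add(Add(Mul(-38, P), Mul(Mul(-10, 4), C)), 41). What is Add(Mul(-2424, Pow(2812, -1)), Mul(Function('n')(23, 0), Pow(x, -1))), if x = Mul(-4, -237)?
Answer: Rational(-1137865, 1999332) ≈ -0.56912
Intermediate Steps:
x = 948
Function('n')(P, C) = Add(Rational(-41, 3), Mul(Rational(38, 3), P), Mul(Rational(40, 3), C)) (Function('n')(P, C) = Mul(Rational(-1, 3), Add(Add(Mul(-38, P), Mul(Mul(-10, 4), C)), 41)) = Mul(Rational(-1, 3), Add(Add(Mul(-38, P), Mul(-40, C)), 41)) = Mul(Rational(-1, 3), Add(Add(Mul(-40, C), Mul(-38, P)), 41)) = Mul(Rational(-1, 3), Add(41, Mul(-40, C), Mul(-38, P))) = Add(Rational(-41, 3), Mul(Rational(38, 3), P), Mul(Rational(40, 3), C)))
Add(Mul(-2424, Pow(2812, -1)), Mul(Function('n')(23, 0), Pow(x, -1))) = Add(Mul(-2424, Pow(2812, -1)), Mul(Add(Rational(-41, 3), Mul(Rational(38, 3), 23), Mul(Rational(40, 3), 0)), Pow(948, -1))) = Add(Mul(-2424, Rational(1, 2812)), Mul(Add(Rational(-41, 3), Rational(874, 3), 0), Rational(1, 948))) = Add(Rational(-606, 703), Mul(Rational(833, 3), Rational(1, 948))) = Add(Rational(-606, 703), Rational(833, 2844)) = Rational(-1137865, 1999332)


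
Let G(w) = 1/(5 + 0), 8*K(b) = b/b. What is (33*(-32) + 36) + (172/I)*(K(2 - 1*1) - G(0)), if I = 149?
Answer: -1519929/1490 ≈ -1020.1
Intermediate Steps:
K(b) = ⅛ (K(b) = (b/b)/8 = (⅛)*1 = ⅛)
G(w) = ⅕ (G(w) = 1/5 = ⅕)
(33*(-32) + 36) + (172/I)*(K(2 - 1*1) - G(0)) = (33*(-32) + 36) + (172/149)*(⅛ - 1*⅕) = (-1056 + 36) + (172*(1/149))*(⅛ - ⅕) = -1020 + (172/149)*(-3/40) = -1020 - 129/1490 = -1519929/1490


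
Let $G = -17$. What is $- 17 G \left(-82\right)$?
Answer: $-23698$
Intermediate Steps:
$- 17 G \left(-82\right) = \left(-17\right) \left(-17\right) \left(-82\right) = 289 \left(-82\right) = -23698$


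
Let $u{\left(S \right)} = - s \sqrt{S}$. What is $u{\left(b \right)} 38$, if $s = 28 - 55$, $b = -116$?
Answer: $2052 i \sqrt{29} \approx 11050.0 i$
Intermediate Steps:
$s = -27$ ($s = 28 - 55 = -27$)
$u{\left(S \right)} = 27 \sqrt{S}$ ($u{\left(S \right)} = - \left(-27\right) \sqrt{S} = 27 \sqrt{S}$)
$u{\left(b \right)} 38 = 27 \sqrt{-116} \cdot 38 = 27 \cdot 2 i \sqrt{29} \cdot 38 = 54 i \sqrt{29} \cdot 38 = 2052 i \sqrt{29}$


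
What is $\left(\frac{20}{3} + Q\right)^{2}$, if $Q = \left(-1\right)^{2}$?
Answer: $\frac{529}{9} \approx 58.778$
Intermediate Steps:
$Q = 1$
$\left(\frac{20}{3} + Q\right)^{2} = \left(\frac{20}{3} + 1\right)^{2} = \left(\frac{23}{3}\right)^{2} = \frac{529}{9}$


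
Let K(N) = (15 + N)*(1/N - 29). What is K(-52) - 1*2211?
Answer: -59139/52 ≈ -1137.3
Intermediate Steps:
K(N) = (-29 + 1/N)*(15 + N) (K(N) = (15 + N)*(-29 + 1/N) = (-29 + 1/N)*(15 + N))
K(-52) - 1*2211 = (-434 - 29*(-52) + 15/(-52)) - 1*2211 = (-434 + 1508 + 15*(-1/52)) - 2211 = (-434 + 1508 - 15/52) - 2211 = 55833/52 - 2211 = -59139/52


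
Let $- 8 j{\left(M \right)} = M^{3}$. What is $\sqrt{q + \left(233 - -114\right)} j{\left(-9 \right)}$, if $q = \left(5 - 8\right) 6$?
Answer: $\frac{729 \sqrt{329}}{8} \approx 1652.9$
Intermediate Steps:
$j{\left(M \right)} = - \frac{M^{3}}{8}$
$q = -18$ ($q = \left(-3\right) 6 = -18$)
$\sqrt{q + \left(233 - -114\right)} j{\left(-9 \right)} = \sqrt{-18 + \left(233 - -114\right)} \left(- \frac{\left(-9\right)^{3}}{8}\right) = \sqrt{-18 + \left(233 + 114\right)} \left(\left(- \frac{1}{8}\right) \left(-729\right)\right) = \sqrt{-18 + 347} \cdot \frac{729}{8} = \sqrt{329} \cdot \frac{729}{8} = \frac{729 \sqrt{329}}{8}$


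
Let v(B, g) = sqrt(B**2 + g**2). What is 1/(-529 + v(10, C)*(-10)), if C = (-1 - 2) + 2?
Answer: -529/269741 + 10*sqrt(101)/269741 ≈ -0.0015886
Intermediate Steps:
C = -1 (C = -3 + 2 = -1)
1/(-529 + v(10, C)*(-10)) = 1/(-529 + sqrt(10**2 + (-1)**2)*(-10)) = 1/(-529 + sqrt(100 + 1)*(-10)) = 1/(-529 + sqrt(101)*(-10)) = 1/(-529 - 10*sqrt(101))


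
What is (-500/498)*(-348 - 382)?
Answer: 182500/249 ≈ 732.93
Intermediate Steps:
(-500/498)*(-348 - 382) = -500*1/498*(-730) = -250/249*(-730) = 182500/249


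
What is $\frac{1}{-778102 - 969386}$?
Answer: $- \frac{1}{1747488} \approx -5.7225 \cdot 10^{-7}$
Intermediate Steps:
$\frac{1}{-778102 - 969386} = \frac{1}{-1747488} = - \frac{1}{1747488}$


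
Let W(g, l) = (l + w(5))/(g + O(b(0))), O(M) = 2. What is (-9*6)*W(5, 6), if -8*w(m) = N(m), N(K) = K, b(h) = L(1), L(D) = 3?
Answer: -1161/28 ≈ -41.464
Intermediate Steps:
b(h) = 3
w(m) = -m/8
W(g, l) = (-5/8 + l)/(2 + g) (W(g, l) = (l - ⅛*5)/(g + 2) = (l - 5/8)/(2 + g) = (-5/8 + l)/(2 + g))
(-9*6)*W(5, 6) = (-9*6)*((-5/8 + 6)/(2 + 5)) = -54*43/(7*8) = -54*43/56 = -1161/28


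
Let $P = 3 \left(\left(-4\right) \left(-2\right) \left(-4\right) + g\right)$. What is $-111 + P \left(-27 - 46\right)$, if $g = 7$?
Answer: $5364$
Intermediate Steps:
$P = -75$ ($P = 3 \left(\left(-4\right) \left(-2\right) \left(-4\right) + 7\right) = 3 \left(8 \left(-4\right) + 7\right) = 3 \left(-32 + 7\right) = 3 \left(-25\right) = -75$)
$-111 + P \left(-27 - 46\right) = -111 - 75 \left(-27 - 46\right) = -111 - -5475 = -111 + 5475 = 5364$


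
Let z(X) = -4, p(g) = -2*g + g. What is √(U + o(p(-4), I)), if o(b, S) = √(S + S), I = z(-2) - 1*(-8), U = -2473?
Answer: √(-2473 + 2*√2) ≈ 49.701*I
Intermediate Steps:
p(g) = -g
I = 4 (I = -4 - 1*(-8) = -4 + 8 = 4)
o(b, S) = √2*√S (o(b, S) = √(2*S) = √2*√S)
√(U + o(p(-4), I)) = √(-2473 + √2*√4) = √(-2473 + √2*2) = √(-2473 + 2*√2)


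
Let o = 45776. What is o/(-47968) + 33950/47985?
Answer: -1014371/4110258 ≈ -0.24679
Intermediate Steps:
o/(-47968) + 33950/47985 = 45776/(-47968) + 33950/47985 = 45776*(-1/47968) + 33950*(1/47985) = -2861/2998 + 970/1371 = -1014371/4110258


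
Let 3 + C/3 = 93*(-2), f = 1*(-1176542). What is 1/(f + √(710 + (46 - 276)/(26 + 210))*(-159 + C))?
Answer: -34707989/40824382340653 + 363*√9872470/81648764681306 ≈ -8.3621e-7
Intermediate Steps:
f = -1176542
C = -567 (C = -9 + 3*(93*(-2)) = -9 + 3*(-186) = -9 - 558 = -567)
1/(f + √(710 + (46 - 276)/(26 + 210))*(-159 + C)) = 1/(-1176542 + √(710 + (46 - 276)/(26 + 210))*(-159 - 567)) = 1/(-1176542 + √(710 - 230/236)*(-726)) = 1/(-1176542 + √(710 - 230*1/236)*(-726)) = 1/(-1176542 + √(710 - 115/118)*(-726)) = 1/(-1176542 + √(83665/118)*(-726)) = 1/(-1176542 + (√9872470/118)*(-726)) = 1/(-1176542 - 363*√9872470/59)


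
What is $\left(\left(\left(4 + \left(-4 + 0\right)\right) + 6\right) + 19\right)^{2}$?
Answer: $625$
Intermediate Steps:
$\left(\left(\left(4 + \left(-4 + 0\right)\right) + 6\right) + 19\right)^{2} = \left(\left(\left(4 - 4\right) + 6\right) + 19\right)^{2} = \left(\left(0 + 6\right) + 19\right)^{2} = \left(6 + 19\right)^{2} = 25^{2} = 625$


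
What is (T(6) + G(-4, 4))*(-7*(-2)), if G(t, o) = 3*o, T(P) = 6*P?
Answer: 672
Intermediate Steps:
(T(6) + G(-4, 4))*(-7*(-2)) = (6*6 + 3*4)*(-7*(-2)) = (36 + 12)*14 = 48*14 = 672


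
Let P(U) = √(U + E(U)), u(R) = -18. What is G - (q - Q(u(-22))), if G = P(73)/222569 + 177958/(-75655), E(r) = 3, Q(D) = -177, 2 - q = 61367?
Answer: 4629000182/75655 + 2*√19/222569 ≈ 61186.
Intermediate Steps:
q = -61365 (q = 2 - 1*61367 = 2 - 61367 = -61365)
P(U) = √(3 + U) (P(U) = √(U + 3) = √(3 + U))
G = -177958/75655 + 2*√19/222569 (G = √(3 + 73)/222569 + 177958/(-75655) = √76*(1/222569) + 177958*(-1/75655) = (2*√19)*(1/222569) - 177958/75655 = 2*√19/222569 - 177958/75655 = -177958/75655 + 2*√19/222569 ≈ -2.3522)
G - (q - Q(u(-22))) = (-177958/75655 + 2*√19/222569) - (-61365 - 1*(-177)) = (-177958/75655 + 2*√19/222569) - (-61365 + 177) = (-177958/75655 + 2*√19/222569) - 1*(-61188) = (-177958/75655 + 2*√19/222569) + 61188 = 4629000182/75655 + 2*√19/222569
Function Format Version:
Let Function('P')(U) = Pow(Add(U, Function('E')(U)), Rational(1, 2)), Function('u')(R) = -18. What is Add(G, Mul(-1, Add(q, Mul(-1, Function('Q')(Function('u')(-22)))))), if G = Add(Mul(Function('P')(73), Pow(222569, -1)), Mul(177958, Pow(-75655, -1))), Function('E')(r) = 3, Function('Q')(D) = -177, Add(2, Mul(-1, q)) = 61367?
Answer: Add(Rational(4629000182, 75655), Mul(Rational(2, 222569), Pow(19, Rational(1, 2)))) ≈ 61186.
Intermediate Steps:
q = -61365 (q = Add(2, Mul(-1, 61367)) = Add(2, -61367) = -61365)
Function('P')(U) = Pow(Add(3, U), Rational(1, 2)) (Function('P')(U) = Pow(Add(U, 3), Rational(1, 2)) = Pow(Add(3, U), Rational(1, 2)))
G = Add(Rational(-177958, 75655), Mul(Rational(2, 222569), Pow(19, Rational(1, 2)))) (G = Add(Mul(Pow(Add(3, 73), Rational(1, 2)), Pow(222569, -1)), Mul(177958, Pow(-75655, -1))) = Add(Mul(Pow(76, Rational(1, 2)), Rational(1, 222569)), Mul(177958, Rational(-1, 75655))) = Add(Mul(Mul(2, Pow(19, Rational(1, 2))), Rational(1, 222569)), Rational(-177958, 75655)) = Add(Mul(Rational(2, 222569), Pow(19, Rational(1, 2))), Rational(-177958, 75655)) = Add(Rational(-177958, 75655), Mul(Rational(2, 222569), Pow(19, Rational(1, 2)))) ≈ -2.3522)
Add(G, Mul(-1, Add(q, Mul(-1, Function('Q')(Function('u')(-22)))))) = Add(Add(Rational(-177958, 75655), Mul(Rational(2, 222569), Pow(19, Rational(1, 2)))), Mul(-1, Add(-61365, Mul(-1, -177)))) = Add(Add(Rational(-177958, 75655), Mul(Rational(2, 222569), Pow(19, Rational(1, 2)))), Mul(-1, Add(-61365, 177))) = Add(Add(Rational(-177958, 75655), Mul(Rational(2, 222569), Pow(19, Rational(1, 2)))), Mul(-1, -61188)) = Add(Add(Rational(-177958, 75655), Mul(Rational(2, 222569), Pow(19, Rational(1, 2)))), 61188) = Add(Rational(4629000182, 75655), Mul(Rational(2, 222569), Pow(19, Rational(1, 2))))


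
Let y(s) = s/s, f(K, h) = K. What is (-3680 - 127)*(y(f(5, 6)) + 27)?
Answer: -106596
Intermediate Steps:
y(s) = 1
(-3680 - 127)*(y(f(5, 6)) + 27) = (-3680 - 127)*(1 + 27) = -3807*28 = -106596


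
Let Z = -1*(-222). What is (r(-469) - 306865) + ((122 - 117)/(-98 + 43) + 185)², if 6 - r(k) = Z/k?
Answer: -15473588365/56749 ≈ -2.7267e+5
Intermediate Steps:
Z = 222
r(k) = 6 - 222/k
(r(-469) - 306865) + ((122 - 117)/(-98 + 43) + 185)² = ((6 - 222/(-469)) - 306865) + ((122 - 117)/(-98 + 43) + 185)² = ((6 - 222*(-1/469)) - 306865) + (5/(-55) + 185)² = ((6 + 222/469) - 306865) + (5*(-1/55) + 185)² = (3036/469 - 306865) + (-1/11 + 185)² = -143916649/469 + (2034/11)² = -143916649/469 + 4137156/121 = -15473588365/56749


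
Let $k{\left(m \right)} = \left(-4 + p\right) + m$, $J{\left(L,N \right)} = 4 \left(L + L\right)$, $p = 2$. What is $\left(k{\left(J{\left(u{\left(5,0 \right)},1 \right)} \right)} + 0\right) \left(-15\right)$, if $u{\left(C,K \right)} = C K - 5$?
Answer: $630$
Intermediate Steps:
$u{\left(C,K \right)} = -5 + C K$
$J{\left(L,N \right)} = 8 L$ ($J{\left(L,N \right)} = 4 \cdot 2 L = 8 L$)
$k{\left(m \right)} = -2 + m$ ($k{\left(m \right)} = \left(-4 + 2\right) + m = -2 + m$)
$\left(k{\left(J{\left(u{\left(5,0 \right)},1 \right)} \right)} + 0\right) \left(-15\right) = \left(\left(-2 + 8 \left(-5 + 5 \cdot 0\right)\right) + 0\right) \left(-15\right) = \left(\left(-2 + 8 \left(-5 + 0\right)\right) + 0\right) \left(-15\right) = \left(\left(-2 + 8 \left(-5\right)\right) + 0\right) \left(-15\right) = \left(\left(-2 - 40\right) + 0\right) \left(-15\right) = \left(-42 + 0\right) \left(-15\right) = \left(-42\right) \left(-15\right) = 630$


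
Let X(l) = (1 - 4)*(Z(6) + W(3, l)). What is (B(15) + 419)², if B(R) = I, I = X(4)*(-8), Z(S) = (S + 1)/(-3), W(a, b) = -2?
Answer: 99225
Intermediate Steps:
Z(S) = -⅓ - S/3 (Z(S) = (1 + S)*(-⅓) = -⅓ - S/3)
X(l) = 13 (X(l) = (1 - 4)*((-⅓ - ⅓*6) - 2) = -3*((-⅓ - 2) - 2) = -3*(-7/3 - 2) = -3*(-13/3) = 13)
I = -104 (I = 13*(-8) = -104)
B(R) = -104
(B(15) + 419)² = (-104 + 419)² = 315² = 99225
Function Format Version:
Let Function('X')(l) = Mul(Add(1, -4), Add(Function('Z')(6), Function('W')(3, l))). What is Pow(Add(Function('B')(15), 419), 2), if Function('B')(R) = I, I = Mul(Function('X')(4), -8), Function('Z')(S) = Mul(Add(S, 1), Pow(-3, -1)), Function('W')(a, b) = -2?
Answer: 99225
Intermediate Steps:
Function('Z')(S) = Add(Rational(-1, 3), Mul(Rational(-1, 3), S)) (Function('Z')(S) = Mul(Add(1, S), Rational(-1, 3)) = Add(Rational(-1, 3), Mul(Rational(-1, 3), S)))
Function('X')(l) = 13 (Function('X')(l) = Mul(Add(1, -4), Add(Add(Rational(-1, 3), Mul(Rational(-1, 3), 6)), -2)) = Mul(-3, Add(Add(Rational(-1, 3), -2), -2)) = Mul(-3, Add(Rational(-7, 3), -2)) = Mul(-3, Rational(-13, 3)) = 13)
I = -104 (I = Mul(13, -8) = -104)
Function('B')(R) = -104
Pow(Add(Function('B')(15), 419), 2) = Pow(Add(-104, 419), 2) = Pow(315, 2) = 99225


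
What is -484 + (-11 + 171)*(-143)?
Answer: -23364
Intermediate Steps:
-484 + (-11 + 171)*(-143) = -484 + 160*(-143) = -484 - 22880 = -23364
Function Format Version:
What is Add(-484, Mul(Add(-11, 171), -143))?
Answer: -23364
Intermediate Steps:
Add(-484, Mul(Add(-11, 171), -143)) = Add(-484, Mul(160, -143)) = Add(-484, -22880) = -23364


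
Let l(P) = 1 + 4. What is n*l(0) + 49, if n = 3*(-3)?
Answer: 4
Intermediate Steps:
n = -9
l(P) = 5
n*l(0) + 49 = -9*5 + 49 = -45 + 49 = 4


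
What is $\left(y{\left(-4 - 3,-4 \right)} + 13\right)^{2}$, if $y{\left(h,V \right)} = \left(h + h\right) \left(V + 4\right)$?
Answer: $169$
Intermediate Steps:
$y{\left(h,V \right)} = 2 h \left(4 + V\right)$
$\left(y{\left(-4 - 3,-4 \right)} + 13\right)^{2} = \left(2 \left(-4 - 3\right) \left(4 - 4\right) + 13\right)^{2} = \left(2 \left(-4 - 3\right) 0 + 13\right)^{2} = \left(2 \left(-7\right) 0 + 13\right)^{2} = \left(0 + 13\right)^{2} = 13^{2} = 169$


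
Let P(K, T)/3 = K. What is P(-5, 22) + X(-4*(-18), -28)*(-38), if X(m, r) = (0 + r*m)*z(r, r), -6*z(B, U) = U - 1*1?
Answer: 370257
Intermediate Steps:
P(K, T) = 3*K
z(B, U) = ⅙ - U/6 (z(B, U) = -(U - 1*1)/6 = -(U - 1)/6 = -(-1 + U)/6 = ⅙ - U/6)
X(m, r) = m*r*(⅙ - r/6) (X(m, r) = (0 + r*m)*(⅙ - r/6) = (0 + m*r)*(⅙ - r/6) = (m*r)*(⅙ - r/6) = m*r*(⅙ - r/6))
P(-5, 22) + X(-4*(-18), -28)*(-38) = 3*(-5) + ((⅙)*(-4*(-18))*(-28)*(1 - 1*(-28)))*(-38) = -15 + ((⅙)*72*(-28)*(1 + 28))*(-38) = -15 + ((⅙)*72*(-28)*29)*(-38) = -15 - 9744*(-38) = -15 + 370272 = 370257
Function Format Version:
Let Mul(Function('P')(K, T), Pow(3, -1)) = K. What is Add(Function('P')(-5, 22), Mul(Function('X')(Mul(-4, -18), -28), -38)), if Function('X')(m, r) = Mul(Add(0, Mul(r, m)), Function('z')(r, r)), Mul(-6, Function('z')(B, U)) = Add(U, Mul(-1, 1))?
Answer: 370257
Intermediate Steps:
Function('P')(K, T) = Mul(3, K)
Function('z')(B, U) = Add(Rational(1, 6), Mul(Rational(-1, 6), U)) (Function('z')(B, U) = Mul(Rational(-1, 6), Add(U, Mul(-1, 1))) = Mul(Rational(-1, 6), Add(U, -1)) = Mul(Rational(-1, 6), Add(-1, U)) = Add(Rational(1, 6), Mul(Rational(-1, 6), U)))
Function('X')(m, r) = Mul(m, r, Add(Rational(1, 6), Mul(Rational(-1, 6), r))) (Function('X')(m, r) = Mul(Add(0, Mul(r, m)), Add(Rational(1, 6), Mul(Rational(-1, 6), r))) = Mul(Add(0, Mul(m, r)), Add(Rational(1, 6), Mul(Rational(-1, 6), r))) = Mul(Mul(m, r), Add(Rational(1, 6), Mul(Rational(-1, 6), r))) = Mul(m, r, Add(Rational(1, 6), Mul(Rational(-1, 6), r))))
Add(Function('P')(-5, 22), Mul(Function('X')(Mul(-4, -18), -28), -38)) = Add(Mul(3, -5), Mul(Mul(Rational(1, 6), Mul(-4, -18), -28, Add(1, Mul(-1, -28))), -38)) = Add(-15, Mul(Mul(Rational(1, 6), 72, -28, Add(1, 28)), -38)) = Add(-15, Mul(Mul(Rational(1, 6), 72, -28, 29), -38)) = Add(-15, Mul(-9744, -38)) = Add(-15, 370272) = 370257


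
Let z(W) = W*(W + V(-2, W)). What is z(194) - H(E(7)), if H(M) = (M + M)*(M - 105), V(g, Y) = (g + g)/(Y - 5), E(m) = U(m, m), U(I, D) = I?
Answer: 7371736/189 ≈ 39004.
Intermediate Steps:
E(m) = m
V(g, Y) = 2*g/(-5 + Y) (V(g, Y) = (2*g)/(-5 + Y) = 2*g/(-5 + Y))
H(M) = 2*M*(-105 + M) (H(M) = (2*M)*(-105 + M) = 2*M*(-105 + M))
z(W) = W*(W - 4/(-5 + W)) (z(W) = W*(W + 2*(-2)/(-5 + W)) = W*(W - 4/(-5 + W)))
z(194) - H(E(7)) = 194*(-4 + 194*(-5 + 194))/(-5 + 194) - 2*7*(-105 + 7) = 194*(-4 + 194*189)/189 - 2*7*(-98) = 194*(1/189)*(-4 + 36666) - 1*(-1372) = 194*(1/189)*36662 + 1372 = 7112428/189 + 1372 = 7371736/189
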